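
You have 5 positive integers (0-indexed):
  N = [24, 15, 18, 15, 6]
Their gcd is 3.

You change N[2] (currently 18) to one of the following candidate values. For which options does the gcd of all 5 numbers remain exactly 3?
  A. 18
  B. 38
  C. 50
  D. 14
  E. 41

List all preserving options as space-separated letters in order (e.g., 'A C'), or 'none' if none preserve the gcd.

Answer: A

Derivation:
Old gcd = 3; gcd of others (without N[2]) = 3
New gcd for candidate v: gcd(3, v). Preserves old gcd iff gcd(3, v) = 3.
  Option A: v=18, gcd(3,18)=3 -> preserves
  Option B: v=38, gcd(3,38)=1 -> changes
  Option C: v=50, gcd(3,50)=1 -> changes
  Option D: v=14, gcd(3,14)=1 -> changes
  Option E: v=41, gcd(3,41)=1 -> changes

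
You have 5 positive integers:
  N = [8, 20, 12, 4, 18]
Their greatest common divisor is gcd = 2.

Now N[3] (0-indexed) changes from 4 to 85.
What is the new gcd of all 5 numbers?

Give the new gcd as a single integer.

Numbers: [8, 20, 12, 4, 18], gcd = 2
Change: index 3, 4 -> 85
gcd of the OTHER numbers (without index 3): gcd([8, 20, 12, 18]) = 2
New gcd = gcd(g_others, new_val) = gcd(2, 85) = 1

Answer: 1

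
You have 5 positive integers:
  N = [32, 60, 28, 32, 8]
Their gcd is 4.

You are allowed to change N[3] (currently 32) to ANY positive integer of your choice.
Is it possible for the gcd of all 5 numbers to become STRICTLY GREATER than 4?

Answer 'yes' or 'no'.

Current gcd = 4
gcd of all OTHER numbers (without N[3]=32): gcd([32, 60, 28, 8]) = 4
The new gcd after any change is gcd(4, new_value).
This can be at most 4.
Since 4 = old gcd 4, the gcd can only stay the same or decrease.

Answer: no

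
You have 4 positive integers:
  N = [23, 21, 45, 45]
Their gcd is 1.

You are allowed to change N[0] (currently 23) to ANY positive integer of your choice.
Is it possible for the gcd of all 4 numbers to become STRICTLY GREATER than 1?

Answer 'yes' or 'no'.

Answer: yes

Derivation:
Current gcd = 1
gcd of all OTHER numbers (without N[0]=23): gcd([21, 45, 45]) = 3
The new gcd after any change is gcd(3, new_value).
This can be at most 3.
Since 3 > old gcd 1, the gcd CAN increase (e.g., set N[0] = 3).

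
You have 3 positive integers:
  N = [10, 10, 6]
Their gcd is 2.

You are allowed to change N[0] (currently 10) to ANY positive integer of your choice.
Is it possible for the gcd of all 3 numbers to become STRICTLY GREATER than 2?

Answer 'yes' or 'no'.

Current gcd = 2
gcd of all OTHER numbers (without N[0]=10): gcd([10, 6]) = 2
The new gcd after any change is gcd(2, new_value).
This can be at most 2.
Since 2 = old gcd 2, the gcd can only stay the same or decrease.

Answer: no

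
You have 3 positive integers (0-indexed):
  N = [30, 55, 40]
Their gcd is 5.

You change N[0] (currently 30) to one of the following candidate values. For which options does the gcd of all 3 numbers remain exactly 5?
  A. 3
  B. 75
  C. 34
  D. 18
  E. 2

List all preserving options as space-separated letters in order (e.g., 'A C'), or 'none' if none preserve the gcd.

Answer: B

Derivation:
Old gcd = 5; gcd of others (without N[0]) = 5
New gcd for candidate v: gcd(5, v). Preserves old gcd iff gcd(5, v) = 5.
  Option A: v=3, gcd(5,3)=1 -> changes
  Option B: v=75, gcd(5,75)=5 -> preserves
  Option C: v=34, gcd(5,34)=1 -> changes
  Option D: v=18, gcd(5,18)=1 -> changes
  Option E: v=2, gcd(5,2)=1 -> changes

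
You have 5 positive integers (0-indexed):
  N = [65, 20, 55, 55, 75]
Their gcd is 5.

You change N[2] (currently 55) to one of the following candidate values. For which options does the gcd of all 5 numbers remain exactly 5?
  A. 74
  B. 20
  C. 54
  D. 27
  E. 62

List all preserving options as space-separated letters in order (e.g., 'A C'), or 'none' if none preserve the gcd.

Answer: B

Derivation:
Old gcd = 5; gcd of others (without N[2]) = 5
New gcd for candidate v: gcd(5, v). Preserves old gcd iff gcd(5, v) = 5.
  Option A: v=74, gcd(5,74)=1 -> changes
  Option B: v=20, gcd(5,20)=5 -> preserves
  Option C: v=54, gcd(5,54)=1 -> changes
  Option D: v=27, gcd(5,27)=1 -> changes
  Option E: v=62, gcd(5,62)=1 -> changes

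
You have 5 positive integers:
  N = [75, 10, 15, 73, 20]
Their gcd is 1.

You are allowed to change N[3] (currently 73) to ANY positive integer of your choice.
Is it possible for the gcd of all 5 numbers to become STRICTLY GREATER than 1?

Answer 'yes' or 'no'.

Answer: yes

Derivation:
Current gcd = 1
gcd of all OTHER numbers (without N[3]=73): gcd([75, 10, 15, 20]) = 5
The new gcd after any change is gcd(5, new_value).
This can be at most 5.
Since 5 > old gcd 1, the gcd CAN increase (e.g., set N[3] = 5).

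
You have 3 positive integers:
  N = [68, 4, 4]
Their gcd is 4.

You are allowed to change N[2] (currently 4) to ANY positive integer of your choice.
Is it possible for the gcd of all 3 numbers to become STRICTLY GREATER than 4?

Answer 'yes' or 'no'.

Answer: no

Derivation:
Current gcd = 4
gcd of all OTHER numbers (without N[2]=4): gcd([68, 4]) = 4
The new gcd after any change is gcd(4, new_value).
This can be at most 4.
Since 4 = old gcd 4, the gcd can only stay the same or decrease.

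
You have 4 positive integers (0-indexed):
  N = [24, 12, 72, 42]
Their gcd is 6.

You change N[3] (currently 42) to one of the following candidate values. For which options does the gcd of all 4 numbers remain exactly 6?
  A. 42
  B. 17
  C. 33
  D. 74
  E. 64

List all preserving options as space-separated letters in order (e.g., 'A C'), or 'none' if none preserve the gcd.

Answer: A

Derivation:
Old gcd = 6; gcd of others (without N[3]) = 12
New gcd for candidate v: gcd(12, v). Preserves old gcd iff gcd(12, v) = 6.
  Option A: v=42, gcd(12,42)=6 -> preserves
  Option B: v=17, gcd(12,17)=1 -> changes
  Option C: v=33, gcd(12,33)=3 -> changes
  Option D: v=74, gcd(12,74)=2 -> changes
  Option E: v=64, gcd(12,64)=4 -> changes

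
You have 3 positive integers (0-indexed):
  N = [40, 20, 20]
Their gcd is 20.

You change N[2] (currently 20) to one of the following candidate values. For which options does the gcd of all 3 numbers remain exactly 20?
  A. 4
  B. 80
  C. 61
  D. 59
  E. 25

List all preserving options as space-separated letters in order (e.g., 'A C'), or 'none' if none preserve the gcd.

Answer: B

Derivation:
Old gcd = 20; gcd of others (without N[2]) = 20
New gcd for candidate v: gcd(20, v). Preserves old gcd iff gcd(20, v) = 20.
  Option A: v=4, gcd(20,4)=4 -> changes
  Option B: v=80, gcd(20,80)=20 -> preserves
  Option C: v=61, gcd(20,61)=1 -> changes
  Option D: v=59, gcd(20,59)=1 -> changes
  Option E: v=25, gcd(20,25)=5 -> changes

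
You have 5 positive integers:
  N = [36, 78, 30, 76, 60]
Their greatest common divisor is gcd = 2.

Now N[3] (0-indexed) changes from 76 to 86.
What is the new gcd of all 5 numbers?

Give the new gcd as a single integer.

Answer: 2

Derivation:
Numbers: [36, 78, 30, 76, 60], gcd = 2
Change: index 3, 76 -> 86
gcd of the OTHER numbers (without index 3): gcd([36, 78, 30, 60]) = 6
New gcd = gcd(g_others, new_val) = gcd(6, 86) = 2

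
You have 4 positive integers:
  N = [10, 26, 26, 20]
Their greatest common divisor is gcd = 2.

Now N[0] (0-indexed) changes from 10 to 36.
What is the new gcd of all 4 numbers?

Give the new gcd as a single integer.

Answer: 2

Derivation:
Numbers: [10, 26, 26, 20], gcd = 2
Change: index 0, 10 -> 36
gcd of the OTHER numbers (without index 0): gcd([26, 26, 20]) = 2
New gcd = gcd(g_others, new_val) = gcd(2, 36) = 2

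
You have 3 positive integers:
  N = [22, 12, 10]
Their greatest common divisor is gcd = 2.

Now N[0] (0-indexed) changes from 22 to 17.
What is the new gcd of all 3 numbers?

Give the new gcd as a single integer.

Answer: 1

Derivation:
Numbers: [22, 12, 10], gcd = 2
Change: index 0, 22 -> 17
gcd of the OTHER numbers (without index 0): gcd([12, 10]) = 2
New gcd = gcd(g_others, new_val) = gcd(2, 17) = 1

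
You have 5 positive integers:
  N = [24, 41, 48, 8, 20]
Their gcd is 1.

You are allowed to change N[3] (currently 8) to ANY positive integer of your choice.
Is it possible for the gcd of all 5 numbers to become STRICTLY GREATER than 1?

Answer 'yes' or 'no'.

Current gcd = 1
gcd of all OTHER numbers (without N[3]=8): gcd([24, 41, 48, 20]) = 1
The new gcd after any change is gcd(1, new_value).
This can be at most 1.
Since 1 = old gcd 1, the gcd can only stay the same or decrease.

Answer: no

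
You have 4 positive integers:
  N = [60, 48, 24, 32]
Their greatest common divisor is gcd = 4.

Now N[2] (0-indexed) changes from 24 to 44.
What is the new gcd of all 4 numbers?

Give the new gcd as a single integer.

Numbers: [60, 48, 24, 32], gcd = 4
Change: index 2, 24 -> 44
gcd of the OTHER numbers (without index 2): gcd([60, 48, 32]) = 4
New gcd = gcd(g_others, new_val) = gcd(4, 44) = 4

Answer: 4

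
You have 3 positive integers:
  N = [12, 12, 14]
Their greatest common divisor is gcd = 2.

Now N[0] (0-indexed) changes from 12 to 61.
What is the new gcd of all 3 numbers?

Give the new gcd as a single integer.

Answer: 1

Derivation:
Numbers: [12, 12, 14], gcd = 2
Change: index 0, 12 -> 61
gcd of the OTHER numbers (without index 0): gcd([12, 14]) = 2
New gcd = gcd(g_others, new_val) = gcd(2, 61) = 1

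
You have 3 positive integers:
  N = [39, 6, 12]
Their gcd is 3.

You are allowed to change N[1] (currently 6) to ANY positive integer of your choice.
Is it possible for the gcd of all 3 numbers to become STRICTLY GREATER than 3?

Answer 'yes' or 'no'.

Answer: no

Derivation:
Current gcd = 3
gcd of all OTHER numbers (without N[1]=6): gcd([39, 12]) = 3
The new gcd after any change is gcd(3, new_value).
This can be at most 3.
Since 3 = old gcd 3, the gcd can only stay the same or decrease.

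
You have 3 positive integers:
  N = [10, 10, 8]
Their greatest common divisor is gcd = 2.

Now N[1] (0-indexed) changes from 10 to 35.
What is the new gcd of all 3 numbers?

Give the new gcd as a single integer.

Numbers: [10, 10, 8], gcd = 2
Change: index 1, 10 -> 35
gcd of the OTHER numbers (without index 1): gcd([10, 8]) = 2
New gcd = gcd(g_others, new_val) = gcd(2, 35) = 1

Answer: 1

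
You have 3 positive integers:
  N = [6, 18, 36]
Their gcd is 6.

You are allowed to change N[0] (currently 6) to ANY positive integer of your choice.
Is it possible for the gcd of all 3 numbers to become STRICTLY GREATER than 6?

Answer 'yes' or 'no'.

Current gcd = 6
gcd of all OTHER numbers (without N[0]=6): gcd([18, 36]) = 18
The new gcd after any change is gcd(18, new_value).
This can be at most 18.
Since 18 > old gcd 6, the gcd CAN increase (e.g., set N[0] = 18).

Answer: yes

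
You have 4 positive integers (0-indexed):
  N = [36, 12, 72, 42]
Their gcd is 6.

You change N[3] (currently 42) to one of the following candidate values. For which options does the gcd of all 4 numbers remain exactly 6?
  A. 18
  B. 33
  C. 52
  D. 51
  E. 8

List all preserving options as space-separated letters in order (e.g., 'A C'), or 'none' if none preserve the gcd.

Old gcd = 6; gcd of others (without N[3]) = 12
New gcd for candidate v: gcd(12, v). Preserves old gcd iff gcd(12, v) = 6.
  Option A: v=18, gcd(12,18)=6 -> preserves
  Option B: v=33, gcd(12,33)=3 -> changes
  Option C: v=52, gcd(12,52)=4 -> changes
  Option D: v=51, gcd(12,51)=3 -> changes
  Option E: v=8, gcd(12,8)=4 -> changes

Answer: A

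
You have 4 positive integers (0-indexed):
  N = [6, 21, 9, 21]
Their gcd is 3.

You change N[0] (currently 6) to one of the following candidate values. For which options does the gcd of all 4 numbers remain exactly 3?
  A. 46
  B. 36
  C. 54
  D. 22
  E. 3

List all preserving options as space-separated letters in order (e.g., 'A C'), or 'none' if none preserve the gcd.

Answer: B C E

Derivation:
Old gcd = 3; gcd of others (without N[0]) = 3
New gcd for candidate v: gcd(3, v). Preserves old gcd iff gcd(3, v) = 3.
  Option A: v=46, gcd(3,46)=1 -> changes
  Option B: v=36, gcd(3,36)=3 -> preserves
  Option C: v=54, gcd(3,54)=3 -> preserves
  Option D: v=22, gcd(3,22)=1 -> changes
  Option E: v=3, gcd(3,3)=3 -> preserves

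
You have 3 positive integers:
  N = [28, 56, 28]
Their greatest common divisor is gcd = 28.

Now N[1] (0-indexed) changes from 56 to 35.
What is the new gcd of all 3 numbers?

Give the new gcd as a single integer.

Numbers: [28, 56, 28], gcd = 28
Change: index 1, 56 -> 35
gcd of the OTHER numbers (without index 1): gcd([28, 28]) = 28
New gcd = gcd(g_others, new_val) = gcd(28, 35) = 7

Answer: 7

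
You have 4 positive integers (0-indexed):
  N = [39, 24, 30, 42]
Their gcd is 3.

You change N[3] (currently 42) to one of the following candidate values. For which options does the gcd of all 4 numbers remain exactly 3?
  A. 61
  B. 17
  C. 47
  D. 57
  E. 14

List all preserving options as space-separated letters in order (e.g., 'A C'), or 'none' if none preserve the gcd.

Answer: D

Derivation:
Old gcd = 3; gcd of others (without N[3]) = 3
New gcd for candidate v: gcd(3, v). Preserves old gcd iff gcd(3, v) = 3.
  Option A: v=61, gcd(3,61)=1 -> changes
  Option B: v=17, gcd(3,17)=1 -> changes
  Option C: v=47, gcd(3,47)=1 -> changes
  Option D: v=57, gcd(3,57)=3 -> preserves
  Option E: v=14, gcd(3,14)=1 -> changes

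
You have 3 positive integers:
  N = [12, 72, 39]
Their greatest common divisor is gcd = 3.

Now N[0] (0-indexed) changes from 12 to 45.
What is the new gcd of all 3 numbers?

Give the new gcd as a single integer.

Numbers: [12, 72, 39], gcd = 3
Change: index 0, 12 -> 45
gcd of the OTHER numbers (without index 0): gcd([72, 39]) = 3
New gcd = gcd(g_others, new_val) = gcd(3, 45) = 3

Answer: 3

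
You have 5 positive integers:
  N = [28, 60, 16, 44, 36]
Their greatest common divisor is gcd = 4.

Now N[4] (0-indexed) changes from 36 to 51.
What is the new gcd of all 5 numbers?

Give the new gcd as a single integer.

Numbers: [28, 60, 16, 44, 36], gcd = 4
Change: index 4, 36 -> 51
gcd of the OTHER numbers (without index 4): gcd([28, 60, 16, 44]) = 4
New gcd = gcd(g_others, new_val) = gcd(4, 51) = 1

Answer: 1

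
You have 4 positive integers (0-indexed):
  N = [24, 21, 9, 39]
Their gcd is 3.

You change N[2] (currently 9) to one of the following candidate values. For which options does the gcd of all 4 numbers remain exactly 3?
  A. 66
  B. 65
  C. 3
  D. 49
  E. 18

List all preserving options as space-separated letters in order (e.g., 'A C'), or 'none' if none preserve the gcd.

Answer: A C E

Derivation:
Old gcd = 3; gcd of others (without N[2]) = 3
New gcd for candidate v: gcd(3, v). Preserves old gcd iff gcd(3, v) = 3.
  Option A: v=66, gcd(3,66)=3 -> preserves
  Option B: v=65, gcd(3,65)=1 -> changes
  Option C: v=3, gcd(3,3)=3 -> preserves
  Option D: v=49, gcd(3,49)=1 -> changes
  Option E: v=18, gcd(3,18)=3 -> preserves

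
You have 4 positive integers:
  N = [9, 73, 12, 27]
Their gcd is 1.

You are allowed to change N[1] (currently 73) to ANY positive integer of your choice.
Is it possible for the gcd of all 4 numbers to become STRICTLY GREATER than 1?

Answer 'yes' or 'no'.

Answer: yes

Derivation:
Current gcd = 1
gcd of all OTHER numbers (without N[1]=73): gcd([9, 12, 27]) = 3
The new gcd after any change is gcd(3, new_value).
This can be at most 3.
Since 3 > old gcd 1, the gcd CAN increase (e.g., set N[1] = 3).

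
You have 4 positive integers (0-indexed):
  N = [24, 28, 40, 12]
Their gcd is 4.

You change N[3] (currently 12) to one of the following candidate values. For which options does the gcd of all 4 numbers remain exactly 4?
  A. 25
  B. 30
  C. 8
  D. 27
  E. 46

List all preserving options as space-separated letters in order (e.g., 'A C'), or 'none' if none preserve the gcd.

Answer: C

Derivation:
Old gcd = 4; gcd of others (without N[3]) = 4
New gcd for candidate v: gcd(4, v). Preserves old gcd iff gcd(4, v) = 4.
  Option A: v=25, gcd(4,25)=1 -> changes
  Option B: v=30, gcd(4,30)=2 -> changes
  Option C: v=8, gcd(4,8)=4 -> preserves
  Option D: v=27, gcd(4,27)=1 -> changes
  Option E: v=46, gcd(4,46)=2 -> changes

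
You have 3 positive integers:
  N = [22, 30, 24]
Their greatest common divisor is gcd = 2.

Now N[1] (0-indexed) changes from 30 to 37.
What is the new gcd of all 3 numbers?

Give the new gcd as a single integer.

Answer: 1

Derivation:
Numbers: [22, 30, 24], gcd = 2
Change: index 1, 30 -> 37
gcd of the OTHER numbers (without index 1): gcd([22, 24]) = 2
New gcd = gcd(g_others, new_val) = gcd(2, 37) = 1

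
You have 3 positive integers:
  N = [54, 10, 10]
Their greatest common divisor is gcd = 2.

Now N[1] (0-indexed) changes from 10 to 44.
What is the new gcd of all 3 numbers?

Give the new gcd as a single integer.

Answer: 2

Derivation:
Numbers: [54, 10, 10], gcd = 2
Change: index 1, 10 -> 44
gcd of the OTHER numbers (without index 1): gcd([54, 10]) = 2
New gcd = gcd(g_others, new_val) = gcd(2, 44) = 2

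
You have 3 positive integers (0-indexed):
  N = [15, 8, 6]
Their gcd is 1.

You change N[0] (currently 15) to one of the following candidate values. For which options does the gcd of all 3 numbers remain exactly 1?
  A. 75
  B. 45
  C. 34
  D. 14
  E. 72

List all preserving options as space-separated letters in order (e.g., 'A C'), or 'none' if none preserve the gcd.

Answer: A B

Derivation:
Old gcd = 1; gcd of others (without N[0]) = 2
New gcd for candidate v: gcd(2, v). Preserves old gcd iff gcd(2, v) = 1.
  Option A: v=75, gcd(2,75)=1 -> preserves
  Option B: v=45, gcd(2,45)=1 -> preserves
  Option C: v=34, gcd(2,34)=2 -> changes
  Option D: v=14, gcd(2,14)=2 -> changes
  Option E: v=72, gcd(2,72)=2 -> changes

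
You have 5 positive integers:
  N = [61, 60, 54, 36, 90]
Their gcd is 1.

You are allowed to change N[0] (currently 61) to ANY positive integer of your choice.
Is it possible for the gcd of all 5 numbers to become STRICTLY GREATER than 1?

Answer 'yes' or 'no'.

Current gcd = 1
gcd of all OTHER numbers (without N[0]=61): gcd([60, 54, 36, 90]) = 6
The new gcd after any change is gcd(6, new_value).
This can be at most 6.
Since 6 > old gcd 1, the gcd CAN increase (e.g., set N[0] = 6).

Answer: yes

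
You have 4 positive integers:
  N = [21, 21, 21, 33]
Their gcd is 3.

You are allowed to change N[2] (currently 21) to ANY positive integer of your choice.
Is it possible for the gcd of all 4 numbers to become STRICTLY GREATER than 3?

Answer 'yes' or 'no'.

Current gcd = 3
gcd of all OTHER numbers (without N[2]=21): gcd([21, 21, 33]) = 3
The new gcd after any change is gcd(3, new_value).
This can be at most 3.
Since 3 = old gcd 3, the gcd can only stay the same or decrease.

Answer: no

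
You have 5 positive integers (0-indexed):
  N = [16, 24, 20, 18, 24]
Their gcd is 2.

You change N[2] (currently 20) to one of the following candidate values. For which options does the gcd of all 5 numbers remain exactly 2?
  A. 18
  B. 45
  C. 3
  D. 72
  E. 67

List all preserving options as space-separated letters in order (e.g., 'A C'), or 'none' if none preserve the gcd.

Answer: A D

Derivation:
Old gcd = 2; gcd of others (without N[2]) = 2
New gcd for candidate v: gcd(2, v). Preserves old gcd iff gcd(2, v) = 2.
  Option A: v=18, gcd(2,18)=2 -> preserves
  Option B: v=45, gcd(2,45)=1 -> changes
  Option C: v=3, gcd(2,3)=1 -> changes
  Option D: v=72, gcd(2,72)=2 -> preserves
  Option E: v=67, gcd(2,67)=1 -> changes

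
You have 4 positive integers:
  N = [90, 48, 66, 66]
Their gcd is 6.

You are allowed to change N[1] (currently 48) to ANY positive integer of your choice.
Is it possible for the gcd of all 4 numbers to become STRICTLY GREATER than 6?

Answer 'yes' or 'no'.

Current gcd = 6
gcd of all OTHER numbers (without N[1]=48): gcd([90, 66, 66]) = 6
The new gcd after any change is gcd(6, new_value).
This can be at most 6.
Since 6 = old gcd 6, the gcd can only stay the same or decrease.

Answer: no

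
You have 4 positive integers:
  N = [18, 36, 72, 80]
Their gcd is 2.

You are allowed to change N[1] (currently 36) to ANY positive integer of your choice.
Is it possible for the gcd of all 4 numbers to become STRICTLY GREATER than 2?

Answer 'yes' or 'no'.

Answer: no

Derivation:
Current gcd = 2
gcd of all OTHER numbers (without N[1]=36): gcd([18, 72, 80]) = 2
The new gcd after any change is gcd(2, new_value).
This can be at most 2.
Since 2 = old gcd 2, the gcd can only stay the same or decrease.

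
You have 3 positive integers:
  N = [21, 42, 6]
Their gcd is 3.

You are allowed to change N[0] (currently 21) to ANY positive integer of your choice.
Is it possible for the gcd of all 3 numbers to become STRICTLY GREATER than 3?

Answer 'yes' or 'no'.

Current gcd = 3
gcd of all OTHER numbers (without N[0]=21): gcd([42, 6]) = 6
The new gcd after any change is gcd(6, new_value).
This can be at most 6.
Since 6 > old gcd 3, the gcd CAN increase (e.g., set N[0] = 6).

Answer: yes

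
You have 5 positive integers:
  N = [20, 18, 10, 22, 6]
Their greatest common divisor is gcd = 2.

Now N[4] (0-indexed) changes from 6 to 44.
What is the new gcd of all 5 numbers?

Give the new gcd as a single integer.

Answer: 2

Derivation:
Numbers: [20, 18, 10, 22, 6], gcd = 2
Change: index 4, 6 -> 44
gcd of the OTHER numbers (without index 4): gcd([20, 18, 10, 22]) = 2
New gcd = gcd(g_others, new_val) = gcd(2, 44) = 2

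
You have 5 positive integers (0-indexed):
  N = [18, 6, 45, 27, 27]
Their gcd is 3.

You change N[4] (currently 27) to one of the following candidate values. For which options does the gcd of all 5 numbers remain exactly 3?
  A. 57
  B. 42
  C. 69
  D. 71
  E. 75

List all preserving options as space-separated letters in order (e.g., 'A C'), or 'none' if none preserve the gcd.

Old gcd = 3; gcd of others (without N[4]) = 3
New gcd for candidate v: gcd(3, v). Preserves old gcd iff gcd(3, v) = 3.
  Option A: v=57, gcd(3,57)=3 -> preserves
  Option B: v=42, gcd(3,42)=3 -> preserves
  Option C: v=69, gcd(3,69)=3 -> preserves
  Option D: v=71, gcd(3,71)=1 -> changes
  Option E: v=75, gcd(3,75)=3 -> preserves

Answer: A B C E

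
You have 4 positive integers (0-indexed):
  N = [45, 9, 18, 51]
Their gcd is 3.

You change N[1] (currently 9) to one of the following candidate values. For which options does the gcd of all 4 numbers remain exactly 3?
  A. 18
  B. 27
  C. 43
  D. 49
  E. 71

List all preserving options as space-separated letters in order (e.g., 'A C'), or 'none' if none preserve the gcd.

Old gcd = 3; gcd of others (without N[1]) = 3
New gcd for candidate v: gcd(3, v). Preserves old gcd iff gcd(3, v) = 3.
  Option A: v=18, gcd(3,18)=3 -> preserves
  Option B: v=27, gcd(3,27)=3 -> preserves
  Option C: v=43, gcd(3,43)=1 -> changes
  Option D: v=49, gcd(3,49)=1 -> changes
  Option E: v=71, gcd(3,71)=1 -> changes

Answer: A B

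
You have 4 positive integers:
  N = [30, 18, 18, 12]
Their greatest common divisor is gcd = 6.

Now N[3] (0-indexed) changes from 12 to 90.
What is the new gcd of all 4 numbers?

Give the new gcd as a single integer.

Numbers: [30, 18, 18, 12], gcd = 6
Change: index 3, 12 -> 90
gcd of the OTHER numbers (without index 3): gcd([30, 18, 18]) = 6
New gcd = gcd(g_others, new_val) = gcd(6, 90) = 6

Answer: 6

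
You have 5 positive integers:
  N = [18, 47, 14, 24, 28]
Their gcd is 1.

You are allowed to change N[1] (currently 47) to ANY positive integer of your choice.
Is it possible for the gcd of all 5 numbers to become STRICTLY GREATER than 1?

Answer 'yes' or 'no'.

Current gcd = 1
gcd of all OTHER numbers (without N[1]=47): gcd([18, 14, 24, 28]) = 2
The new gcd after any change is gcd(2, new_value).
This can be at most 2.
Since 2 > old gcd 1, the gcd CAN increase (e.g., set N[1] = 2).

Answer: yes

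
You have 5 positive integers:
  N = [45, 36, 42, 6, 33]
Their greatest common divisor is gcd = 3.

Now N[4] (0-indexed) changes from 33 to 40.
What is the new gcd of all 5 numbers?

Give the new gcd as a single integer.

Numbers: [45, 36, 42, 6, 33], gcd = 3
Change: index 4, 33 -> 40
gcd of the OTHER numbers (without index 4): gcd([45, 36, 42, 6]) = 3
New gcd = gcd(g_others, new_val) = gcd(3, 40) = 1

Answer: 1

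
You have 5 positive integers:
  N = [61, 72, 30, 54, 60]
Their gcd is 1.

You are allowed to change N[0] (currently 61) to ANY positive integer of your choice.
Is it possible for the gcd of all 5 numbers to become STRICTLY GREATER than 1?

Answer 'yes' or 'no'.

Current gcd = 1
gcd of all OTHER numbers (without N[0]=61): gcd([72, 30, 54, 60]) = 6
The new gcd after any change is gcd(6, new_value).
This can be at most 6.
Since 6 > old gcd 1, the gcd CAN increase (e.g., set N[0] = 6).

Answer: yes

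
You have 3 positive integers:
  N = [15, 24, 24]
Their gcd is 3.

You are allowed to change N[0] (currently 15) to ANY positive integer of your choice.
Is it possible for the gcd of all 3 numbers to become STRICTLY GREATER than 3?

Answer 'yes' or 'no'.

Answer: yes

Derivation:
Current gcd = 3
gcd of all OTHER numbers (without N[0]=15): gcd([24, 24]) = 24
The new gcd after any change is gcd(24, new_value).
This can be at most 24.
Since 24 > old gcd 3, the gcd CAN increase (e.g., set N[0] = 24).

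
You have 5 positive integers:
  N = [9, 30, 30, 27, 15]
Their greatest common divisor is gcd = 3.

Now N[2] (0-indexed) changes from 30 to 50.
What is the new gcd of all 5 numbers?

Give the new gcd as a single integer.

Answer: 1

Derivation:
Numbers: [9, 30, 30, 27, 15], gcd = 3
Change: index 2, 30 -> 50
gcd of the OTHER numbers (without index 2): gcd([9, 30, 27, 15]) = 3
New gcd = gcd(g_others, new_val) = gcd(3, 50) = 1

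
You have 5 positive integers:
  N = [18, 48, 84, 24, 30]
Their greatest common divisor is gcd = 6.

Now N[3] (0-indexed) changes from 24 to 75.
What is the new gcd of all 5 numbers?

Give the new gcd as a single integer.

Answer: 3

Derivation:
Numbers: [18, 48, 84, 24, 30], gcd = 6
Change: index 3, 24 -> 75
gcd of the OTHER numbers (without index 3): gcd([18, 48, 84, 30]) = 6
New gcd = gcd(g_others, new_val) = gcd(6, 75) = 3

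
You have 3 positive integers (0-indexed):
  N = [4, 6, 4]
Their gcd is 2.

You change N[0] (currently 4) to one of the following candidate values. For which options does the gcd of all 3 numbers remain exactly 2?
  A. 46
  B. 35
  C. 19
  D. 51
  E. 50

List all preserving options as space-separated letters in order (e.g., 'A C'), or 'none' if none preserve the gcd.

Answer: A E

Derivation:
Old gcd = 2; gcd of others (without N[0]) = 2
New gcd for candidate v: gcd(2, v). Preserves old gcd iff gcd(2, v) = 2.
  Option A: v=46, gcd(2,46)=2 -> preserves
  Option B: v=35, gcd(2,35)=1 -> changes
  Option C: v=19, gcd(2,19)=1 -> changes
  Option D: v=51, gcd(2,51)=1 -> changes
  Option E: v=50, gcd(2,50)=2 -> preserves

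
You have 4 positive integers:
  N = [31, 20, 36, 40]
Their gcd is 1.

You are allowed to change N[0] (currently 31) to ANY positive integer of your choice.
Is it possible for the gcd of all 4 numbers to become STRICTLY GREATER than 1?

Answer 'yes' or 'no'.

Answer: yes

Derivation:
Current gcd = 1
gcd of all OTHER numbers (without N[0]=31): gcd([20, 36, 40]) = 4
The new gcd after any change is gcd(4, new_value).
This can be at most 4.
Since 4 > old gcd 1, the gcd CAN increase (e.g., set N[0] = 4).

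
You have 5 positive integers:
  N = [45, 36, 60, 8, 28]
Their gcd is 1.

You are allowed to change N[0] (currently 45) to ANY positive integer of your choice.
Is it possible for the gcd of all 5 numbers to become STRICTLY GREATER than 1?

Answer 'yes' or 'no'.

Answer: yes

Derivation:
Current gcd = 1
gcd of all OTHER numbers (without N[0]=45): gcd([36, 60, 8, 28]) = 4
The new gcd after any change is gcd(4, new_value).
This can be at most 4.
Since 4 > old gcd 1, the gcd CAN increase (e.g., set N[0] = 4).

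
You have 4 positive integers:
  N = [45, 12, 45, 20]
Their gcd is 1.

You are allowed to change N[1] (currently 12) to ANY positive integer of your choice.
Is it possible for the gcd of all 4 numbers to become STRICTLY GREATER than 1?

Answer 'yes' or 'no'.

Current gcd = 1
gcd of all OTHER numbers (without N[1]=12): gcd([45, 45, 20]) = 5
The new gcd after any change is gcd(5, new_value).
This can be at most 5.
Since 5 > old gcd 1, the gcd CAN increase (e.g., set N[1] = 5).

Answer: yes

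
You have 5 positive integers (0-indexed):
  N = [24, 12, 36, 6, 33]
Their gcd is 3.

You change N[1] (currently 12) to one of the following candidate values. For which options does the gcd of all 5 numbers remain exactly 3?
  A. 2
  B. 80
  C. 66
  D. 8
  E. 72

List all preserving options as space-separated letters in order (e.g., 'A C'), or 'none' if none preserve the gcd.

Answer: C E

Derivation:
Old gcd = 3; gcd of others (without N[1]) = 3
New gcd for candidate v: gcd(3, v). Preserves old gcd iff gcd(3, v) = 3.
  Option A: v=2, gcd(3,2)=1 -> changes
  Option B: v=80, gcd(3,80)=1 -> changes
  Option C: v=66, gcd(3,66)=3 -> preserves
  Option D: v=8, gcd(3,8)=1 -> changes
  Option E: v=72, gcd(3,72)=3 -> preserves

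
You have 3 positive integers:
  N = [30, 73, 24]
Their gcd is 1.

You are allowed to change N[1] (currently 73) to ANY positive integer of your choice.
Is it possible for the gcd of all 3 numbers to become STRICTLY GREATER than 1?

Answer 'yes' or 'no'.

Answer: yes

Derivation:
Current gcd = 1
gcd of all OTHER numbers (without N[1]=73): gcd([30, 24]) = 6
The new gcd after any change is gcd(6, new_value).
This can be at most 6.
Since 6 > old gcd 1, the gcd CAN increase (e.g., set N[1] = 6).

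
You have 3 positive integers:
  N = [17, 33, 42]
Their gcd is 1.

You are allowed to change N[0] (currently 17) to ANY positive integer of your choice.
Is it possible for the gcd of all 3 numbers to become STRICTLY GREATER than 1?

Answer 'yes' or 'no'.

Current gcd = 1
gcd of all OTHER numbers (without N[0]=17): gcd([33, 42]) = 3
The new gcd after any change is gcd(3, new_value).
This can be at most 3.
Since 3 > old gcd 1, the gcd CAN increase (e.g., set N[0] = 3).

Answer: yes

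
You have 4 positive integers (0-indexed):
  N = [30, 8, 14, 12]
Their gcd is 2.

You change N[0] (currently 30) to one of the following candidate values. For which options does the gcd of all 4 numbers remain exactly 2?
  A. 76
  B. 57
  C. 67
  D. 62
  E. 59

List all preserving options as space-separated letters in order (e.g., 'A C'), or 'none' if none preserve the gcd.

Old gcd = 2; gcd of others (without N[0]) = 2
New gcd for candidate v: gcd(2, v). Preserves old gcd iff gcd(2, v) = 2.
  Option A: v=76, gcd(2,76)=2 -> preserves
  Option B: v=57, gcd(2,57)=1 -> changes
  Option C: v=67, gcd(2,67)=1 -> changes
  Option D: v=62, gcd(2,62)=2 -> preserves
  Option E: v=59, gcd(2,59)=1 -> changes

Answer: A D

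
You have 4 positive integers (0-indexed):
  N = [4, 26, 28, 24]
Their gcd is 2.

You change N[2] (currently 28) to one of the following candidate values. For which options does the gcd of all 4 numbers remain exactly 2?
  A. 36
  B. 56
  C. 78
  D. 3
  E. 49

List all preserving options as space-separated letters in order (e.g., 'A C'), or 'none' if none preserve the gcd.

Old gcd = 2; gcd of others (without N[2]) = 2
New gcd for candidate v: gcd(2, v). Preserves old gcd iff gcd(2, v) = 2.
  Option A: v=36, gcd(2,36)=2 -> preserves
  Option B: v=56, gcd(2,56)=2 -> preserves
  Option C: v=78, gcd(2,78)=2 -> preserves
  Option D: v=3, gcd(2,3)=1 -> changes
  Option E: v=49, gcd(2,49)=1 -> changes

Answer: A B C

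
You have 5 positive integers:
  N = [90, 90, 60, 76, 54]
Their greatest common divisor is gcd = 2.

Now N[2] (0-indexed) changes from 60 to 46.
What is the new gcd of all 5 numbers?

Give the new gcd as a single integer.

Answer: 2

Derivation:
Numbers: [90, 90, 60, 76, 54], gcd = 2
Change: index 2, 60 -> 46
gcd of the OTHER numbers (without index 2): gcd([90, 90, 76, 54]) = 2
New gcd = gcd(g_others, new_val) = gcd(2, 46) = 2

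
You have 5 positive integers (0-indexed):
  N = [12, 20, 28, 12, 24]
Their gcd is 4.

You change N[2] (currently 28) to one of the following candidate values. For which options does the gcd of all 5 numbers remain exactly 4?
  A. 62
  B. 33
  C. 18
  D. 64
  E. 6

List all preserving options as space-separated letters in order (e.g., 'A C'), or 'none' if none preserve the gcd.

Old gcd = 4; gcd of others (without N[2]) = 4
New gcd for candidate v: gcd(4, v). Preserves old gcd iff gcd(4, v) = 4.
  Option A: v=62, gcd(4,62)=2 -> changes
  Option B: v=33, gcd(4,33)=1 -> changes
  Option C: v=18, gcd(4,18)=2 -> changes
  Option D: v=64, gcd(4,64)=4 -> preserves
  Option E: v=6, gcd(4,6)=2 -> changes

Answer: D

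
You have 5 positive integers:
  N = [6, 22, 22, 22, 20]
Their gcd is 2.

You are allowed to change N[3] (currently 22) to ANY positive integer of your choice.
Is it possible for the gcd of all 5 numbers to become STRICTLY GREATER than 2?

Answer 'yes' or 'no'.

Current gcd = 2
gcd of all OTHER numbers (without N[3]=22): gcd([6, 22, 22, 20]) = 2
The new gcd after any change is gcd(2, new_value).
This can be at most 2.
Since 2 = old gcd 2, the gcd can only stay the same or decrease.

Answer: no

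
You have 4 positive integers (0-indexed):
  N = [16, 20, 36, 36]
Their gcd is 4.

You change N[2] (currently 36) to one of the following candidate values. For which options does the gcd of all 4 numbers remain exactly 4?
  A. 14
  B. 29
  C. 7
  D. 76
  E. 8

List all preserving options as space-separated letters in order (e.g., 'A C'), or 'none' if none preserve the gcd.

Answer: D E

Derivation:
Old gcd = 4; gcd of others (without N[2]) = 4
New gcd for candidate v: gcd(4, v). Preserves old gcd iff gcd(4, v) = 4.
  Option A: v=14, gcd(4,14)=2 -> changes
  Option B: v=29, gcd(4,29)=1 -> changes
  Option C: v=7, gcd(4,7)=1 -> changes
  Option D: v=76, gcd(4,76)=4 -> preserves
  Option E: v=8, gcd(4,8)=4 -> preserves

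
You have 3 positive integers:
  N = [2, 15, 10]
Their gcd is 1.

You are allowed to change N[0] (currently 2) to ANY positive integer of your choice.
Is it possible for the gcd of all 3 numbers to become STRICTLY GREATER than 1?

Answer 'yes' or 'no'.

Answer: yes

Derivation:
Current gcd = 1
gcd of all OTHER numbers (without N[0]=2): gcd([15, 10]) = 5
The new gcd after any change is gcd(5, new_value).
This can be at most 5.
Since 5 > old gcd 1, the gcd CAN increase (e.g., set N[0] = 5).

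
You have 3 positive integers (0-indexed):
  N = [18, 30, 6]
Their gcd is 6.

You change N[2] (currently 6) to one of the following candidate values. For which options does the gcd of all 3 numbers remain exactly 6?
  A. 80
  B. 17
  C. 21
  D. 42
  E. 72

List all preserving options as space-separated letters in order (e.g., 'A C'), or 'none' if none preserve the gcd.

Answer: D E

Derivation:
Old gcd = 6; gcd of others (without N[2]) = 6
New gcd for candidate v: gcd(6, v). Preserves old gcd iff gcd(6, v) = 6.
  Option A: v=80, gcd(6,80)=2 -> changes
  Option B: v=17, gcd(6,17)=1 -> changes
  Option C: v=21, gcd(6,21)=3 -> changes
  Option D: v=42, gcd(6,42)=6 -> preserves
  Option E: v=72, gcd(6,72)=6 -> preserves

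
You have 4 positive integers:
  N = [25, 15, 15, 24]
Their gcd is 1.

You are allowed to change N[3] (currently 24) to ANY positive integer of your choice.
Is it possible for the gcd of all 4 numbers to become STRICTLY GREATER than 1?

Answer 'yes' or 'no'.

Answer: yes

Derivation:
Current gcd = 1
gcd of all OTHER numbers (without N[3]=24): gcd([25, 15, 15]) = 5
The new gcd after any change is gcd(5, new_value).
This can be at most 5.
Since 5 > old gcd 1, the gcd CAN increase (e.g., set N[3] = 5).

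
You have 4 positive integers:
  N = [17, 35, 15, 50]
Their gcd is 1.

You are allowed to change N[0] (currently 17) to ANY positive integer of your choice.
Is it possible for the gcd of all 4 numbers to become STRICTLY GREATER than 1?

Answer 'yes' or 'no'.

Answer: yes

Derivation:
Current gcd = 1
gcd of all OTHER numbers (without N[0]=17): gcd([35, 15, 50]) = 5
The new gcd after any change is gcd(5, new_value).
This can be at most 5.
Since 5 > old gcd 1, the gcd CAN increase (e.g., set N[0] = 5).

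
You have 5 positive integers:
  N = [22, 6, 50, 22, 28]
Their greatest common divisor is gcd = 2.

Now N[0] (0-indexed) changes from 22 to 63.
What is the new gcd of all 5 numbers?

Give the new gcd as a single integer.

Answer: 1

Derivation:
Numbers: [22, 6, 50, 22, 28], gcd = 2
Change: index 0, 22 -> 63
gcd of the OTHER numbers (without index 0): gcd([6, 50, 22, 28]) = 2
New gcd = gcd(g_others, new_val) = gcd(2, 63) = 1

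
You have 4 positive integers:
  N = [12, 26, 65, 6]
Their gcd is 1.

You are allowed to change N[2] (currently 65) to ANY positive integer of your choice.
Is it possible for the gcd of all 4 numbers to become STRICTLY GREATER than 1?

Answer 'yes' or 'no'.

Current gcd = 1
gcd of all OTHER numbers (without N[2]=65): gcd([12, 26, 6]) = 2
The new gcd after any change is gcd(2, new_value).
This can be at most 2.
Since 2 > old gcd 1, the gcd CAN increase (e.g., set N[2] = 2).

Answer: yes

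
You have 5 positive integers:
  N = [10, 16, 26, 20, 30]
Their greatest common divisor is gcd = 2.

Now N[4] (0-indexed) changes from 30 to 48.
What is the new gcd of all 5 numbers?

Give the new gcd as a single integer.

Numbers: [10, 16, 26, 20, 30], gcd = 2
Change: index 4, 30 -> 48
gcd of the OTHER numbers (without index 4): gcd([10, 16, 26, 20]) = 2
New gcd = gcd(g_others, new_val) = gcd(2, 48) = 2

Answer: 2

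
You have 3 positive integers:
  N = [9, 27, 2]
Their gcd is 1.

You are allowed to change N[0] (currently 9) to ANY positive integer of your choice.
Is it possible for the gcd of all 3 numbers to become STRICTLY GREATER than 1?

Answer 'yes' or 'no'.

Answer: no

Derivation:
Current gcd = 1
gcd of all OTHER numbers (without N[0]=9): gcd([27, 2]) = 1
The new gcd after any change is gcd(1, new_value).
This can be at most 1.
Since 1 = old gcd 1, the gcd can only stay the same or decrease.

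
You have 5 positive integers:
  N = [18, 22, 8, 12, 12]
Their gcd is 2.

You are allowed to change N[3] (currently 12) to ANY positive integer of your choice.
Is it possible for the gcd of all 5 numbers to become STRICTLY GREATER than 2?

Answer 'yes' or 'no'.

Answer: no

Derivation:
Current gcd = 2
gcd of all OTHER numbers (without N[3]=12): gcd([18, 22, 8, 12]) = 2
The new gcd after any change is gcd(2, new_value).
This can be at most 2.
Since 2 = old gcd 2, the gcd can only stay the same or decrease.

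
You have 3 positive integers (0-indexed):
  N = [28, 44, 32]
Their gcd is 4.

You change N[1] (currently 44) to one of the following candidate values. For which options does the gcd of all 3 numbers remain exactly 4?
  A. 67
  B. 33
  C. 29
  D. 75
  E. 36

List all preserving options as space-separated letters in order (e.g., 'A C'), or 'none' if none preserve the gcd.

Answer: E

Derivation:
Old gcd = 4; gcd of others (without N[1]) = 4
New gcd for candidate v: gcd(4, v). Preserves old gcd iff gcd(4, v) = 4.
  Option A: v=67, gcd(4,67)=1 -> changes
  Option B: v=33, gcd(4,33)=1 -> changes
  Option C: v=29, gcd(4,29)=1 -> changes
  Option D: v=75, gcd(4,75)=1 -> changes
  Option E: v=36, gcd(4,36)=4 -> preserves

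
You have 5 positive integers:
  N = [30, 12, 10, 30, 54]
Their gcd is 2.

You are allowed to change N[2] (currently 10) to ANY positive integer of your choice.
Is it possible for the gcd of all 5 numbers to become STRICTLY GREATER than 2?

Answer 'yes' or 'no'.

Current gcd = 2
gcd of all OTHER numbers (without N[2]=10): gcd([30, 12, 30, 54]) = 6
The new gcd after any change is gcd(6, new_value).
This can be at most 6.
Since 6 > old gcd 2, the gcd CAN increase (e.g., set N[2] = 6).

Answer: yes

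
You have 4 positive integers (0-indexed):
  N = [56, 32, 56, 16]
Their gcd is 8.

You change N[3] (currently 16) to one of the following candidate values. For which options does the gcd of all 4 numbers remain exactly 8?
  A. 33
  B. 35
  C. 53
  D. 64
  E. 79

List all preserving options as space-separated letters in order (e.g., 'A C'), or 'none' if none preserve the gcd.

Old gcd = 8; gcd of others (without N[3]) = 8
New gcd for candidate v: gcd(8, v). Preserves old gcd iff gcd(8, v) = 8.
  Option A: v=33, gcd(8,33)=1 -> changes
  Option B: v=35, gcd(8,35)=1 -> changes
  Option C: v=53, gcd(8,53)=1 -> changes
  Option D: v=64, gcd(8,64)=8 -> preserves
  Option E: v=79, gcd(8,79)=1 -> changes

Answer: D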